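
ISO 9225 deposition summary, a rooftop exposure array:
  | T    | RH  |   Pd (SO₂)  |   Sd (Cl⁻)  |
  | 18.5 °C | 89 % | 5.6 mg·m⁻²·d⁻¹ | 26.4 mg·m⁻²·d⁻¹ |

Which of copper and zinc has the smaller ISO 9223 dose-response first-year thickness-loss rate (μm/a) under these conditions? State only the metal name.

zinc

copper: f(T) = -0.080·(T−10) [T>10 °C] = -0.6800
  sulphur-dioxide contribution → 0.8016 μm/a
  chloride contribution → 1.513 μm/a
  total first-year rate 2.314 μm/a
zinc: f(T) = -0.071·(T−10) [T>10 °C] = -0.6035
  sulphur-dioxide contribution → 0.903 μm/a
  chloride contribution → 1.11 μm/a
  ⇒ r_corr(zinc) = 2.013 μm/a
Ordering by μm/a: copper (2.31) > zinc (2.01)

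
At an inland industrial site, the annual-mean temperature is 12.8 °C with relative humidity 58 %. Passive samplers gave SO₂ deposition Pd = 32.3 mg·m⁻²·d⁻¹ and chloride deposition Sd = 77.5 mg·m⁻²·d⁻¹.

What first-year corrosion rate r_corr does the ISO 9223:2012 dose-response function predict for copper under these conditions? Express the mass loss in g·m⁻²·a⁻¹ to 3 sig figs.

copper: temperature factor f = -0.080·(2.8) = -0.2240
  sulphur-dioxide contribution → 0.3203 μm/a
  chloride contribution → 0.5012 μm/a
  total first-year rate 0.8215 μm/a
Convert to mass loss: 0.8215 μm/a × 8.96 g/cm³ = 7.361 g·m⁻²·a⁻¹

r_corr = 7.36 g·m⁻²·a⁻¹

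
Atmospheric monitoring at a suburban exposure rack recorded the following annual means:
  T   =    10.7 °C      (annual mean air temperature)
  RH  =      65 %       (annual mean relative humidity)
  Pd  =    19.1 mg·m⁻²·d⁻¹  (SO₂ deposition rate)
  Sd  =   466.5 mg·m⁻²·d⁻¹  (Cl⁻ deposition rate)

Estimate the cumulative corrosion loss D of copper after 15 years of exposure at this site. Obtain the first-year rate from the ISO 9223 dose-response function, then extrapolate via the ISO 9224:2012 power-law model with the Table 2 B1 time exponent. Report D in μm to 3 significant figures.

copper: temperature factor f = -0.080·(0.7) = -0.0560
  SO₂ term: 0.0053·19.1^0.26·exp(0.059·65-0.0560) = 0.4995
  Sd branch = 0.01025·Sd^0.27·e^(0.036·RH+0.049·T) = 0.9446 μm/a
  sum: 0.4995 + 0.9446 → r_corr = 1.444 μm/a
ISO 9224: D(t) = r_corr · t^b with b = 0.667 (copper, B1)
  D(15) = 1.444 × 15^0.667 = 1.444 × 6.088 = 8.792 μm

D(15) = 8.79 μm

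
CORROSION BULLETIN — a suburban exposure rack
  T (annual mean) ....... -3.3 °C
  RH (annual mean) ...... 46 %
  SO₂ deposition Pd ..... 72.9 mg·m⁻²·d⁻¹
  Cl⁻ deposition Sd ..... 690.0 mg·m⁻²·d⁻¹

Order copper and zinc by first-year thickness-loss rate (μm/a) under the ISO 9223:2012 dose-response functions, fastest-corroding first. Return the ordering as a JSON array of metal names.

copper: temperature factor f = +0.126·(-13.3) = -1.6758
  SO₂ term: 0.0053·72.9^0.26·exp(0.059·46-1.6758) = 0.04565
  Cl⁻ term: 0.01025·690.0^0.27·exp(0.036·46+0.049·-3.3) = 0.2668
  sum: 0.04565 + 0.2668 → r_corr = 0.3124 μm/a
zinc: temperature factor f = +0.038·(-13.3) = -0.5054
  Pd branch = 0.0129·Pd^0.44·e^(0.046·RH+f) = 0.4263 μm/a
  Cl⁻ term: 0.0175·690.0^0.57·exp(0.008·46+0.085·-3.3) = 0.7928
  sum: 0.4263 + 0.7928 → r_corr = 1.219 μm/a
Ordering by μm/a: zinc (1.22) > copper (0.312)

["zinc", "copper"]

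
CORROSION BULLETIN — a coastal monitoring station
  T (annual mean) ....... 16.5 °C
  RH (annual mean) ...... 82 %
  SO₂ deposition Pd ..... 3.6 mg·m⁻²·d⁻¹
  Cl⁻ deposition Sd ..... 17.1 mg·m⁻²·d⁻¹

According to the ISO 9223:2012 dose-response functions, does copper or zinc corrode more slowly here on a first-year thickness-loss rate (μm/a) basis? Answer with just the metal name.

zinc

copper: temperature factor f = -0.080·(6.5) = -0.5200
  Pd branch = 0.0053·Pd^0.26·e^(0.059·RH+f) = 0.5549 μm/a
  Sd branch = 0.01025·Sd^0.27·e^(0.036·RH+0.049·T) = 0.948 μm/a
  r_corr = 0.5549 + 0.948 = 1.503 μm/a
zinc: f(T) = -0.071·(T−10) [T>10 °C] = -0.4615
  Pd branch = 0.0129·Pd^0.44·e^(0.046·RH+f) = 0.621 μm/a
  Cl⁻ term: 0.0175·17.1^0.57·exp(0.008·82+0.085·16.5) = 0.6916
  sum: 0.621 + 0.6916 → r_corr = 1.313 μm/a
Ordering by μm/a: copper (1.5) > zinc (1.31)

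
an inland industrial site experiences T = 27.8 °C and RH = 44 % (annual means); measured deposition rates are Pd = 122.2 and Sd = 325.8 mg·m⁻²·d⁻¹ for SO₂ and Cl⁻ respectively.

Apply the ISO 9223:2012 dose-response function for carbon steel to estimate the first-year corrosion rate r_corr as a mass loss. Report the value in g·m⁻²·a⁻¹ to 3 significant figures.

r_corr = 532 g·m⁻²·a⁻¹

carbon steel: T>10 °C ⇒ hinge -0.054·(27.8−10) = -0.9612
  SO₂ term: 1.77·122.2^0.52·exp(0.02·44-0.9612) = 19.86
  Sd branch = 0.102·Sd^0.62·e^(0.033·RH+0.04·T) = 47.88 μm/a
  r_corr = 19.86 + 47.88 = 67.74 μm/a
Convert to mass loss: 67.74 μm/a × 7.85 g/cm³ = 531.8 g·m⁻²·a⁻¹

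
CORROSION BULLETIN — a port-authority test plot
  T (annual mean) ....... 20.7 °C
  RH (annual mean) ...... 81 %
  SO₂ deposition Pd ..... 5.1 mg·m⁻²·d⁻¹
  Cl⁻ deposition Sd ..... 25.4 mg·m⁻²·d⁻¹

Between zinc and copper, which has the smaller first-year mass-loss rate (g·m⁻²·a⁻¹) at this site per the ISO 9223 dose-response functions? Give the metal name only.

zinc

zinc: temperature factor f = -0.071·(10.7) = -0.7597
  sulphur-dioxide contribution → 0.5131 μm/a
  chloride contribution → 1.228 μm/a
  total first-year rate 1.742 μm/a
  mass loss = 1.742 μm/a × 7.14 g/cm³ = 12.43 g·m⁻²·a⁻¹
copper: T>10 °C ⇒ hinge -0.080·(20.7−10) = -0.8560
  sulphur-dioxide contribution → 0.4092 μm/a
  chloride contribution → 1.25 μm/a
  total first-year rate 1.659 μm/a
  mass loss = 1.659 μm/a × 8.96 g/cm³ = 14.87 g·m⁻²·a⁻¹
Ordering by g·m⁻²·a⁻¹: copper (14.9) > zinc (12.4)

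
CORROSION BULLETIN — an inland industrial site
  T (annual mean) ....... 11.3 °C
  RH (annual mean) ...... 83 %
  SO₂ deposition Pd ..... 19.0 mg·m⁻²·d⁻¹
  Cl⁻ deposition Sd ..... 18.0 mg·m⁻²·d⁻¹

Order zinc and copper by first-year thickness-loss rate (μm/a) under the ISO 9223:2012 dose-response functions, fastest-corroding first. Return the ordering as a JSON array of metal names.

["zinc", "copper"]

zinc: temperature factor f = -0.071·(1.3) = -0.0923
  SO₂ term: 0.0129·19.0^0.44·exp(0.046·83-0.0923) = 1.956
  Sd branch = 0.0175·Sd^0.57·e^(0.008·RH+0.085·T) = 0.4614 μm/a
  sum: 1.956 + 0.4614 → r_corr = 2.417 μm/a
copper: T>10 °C ⇒ hinge -0.080·(11.3−10) = -0.1040
  SO₂ term: 0.0053·19.0^0.26·exp(0.059·83-0.1040) = 1.375
  Sd branch = 0.01025·Sd^0.27·e^(0.036·RH+0.049·T) = 0.7723 μm/a
  sum: 1.375 + 0.7723 → r_corr = 2.147 μm/a
Ordering by μm/a: zinc (2.42) > copper (2.15)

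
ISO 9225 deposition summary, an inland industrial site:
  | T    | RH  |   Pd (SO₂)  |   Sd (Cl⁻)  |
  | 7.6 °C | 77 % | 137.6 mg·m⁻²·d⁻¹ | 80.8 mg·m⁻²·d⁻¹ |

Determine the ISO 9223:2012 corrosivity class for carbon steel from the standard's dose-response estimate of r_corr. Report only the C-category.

C5

carbon steel: temperature factor f = +0.150·(-2.4) = -0.3600
  Pd branch = 1.77·Pd^0.52·e^(0.02·RH+f) = 74.56 μm/a
  Cl⁻ term: 0.102·80.8^0.62·exp(0.033·77+0.04·7.6) = 26.72
  r_corr = 74.56 + 26.72 = 101.3 μm/a
101 μm/a falls in (80, 200] for carbon steel → category C5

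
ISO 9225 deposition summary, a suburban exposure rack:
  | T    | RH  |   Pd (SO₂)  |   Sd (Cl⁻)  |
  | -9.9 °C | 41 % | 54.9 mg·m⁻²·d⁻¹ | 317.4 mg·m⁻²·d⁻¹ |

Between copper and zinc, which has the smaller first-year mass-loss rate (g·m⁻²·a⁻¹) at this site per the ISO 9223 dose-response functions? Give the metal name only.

copper: T≤10 °C ⇒ hinge +0.126·(-9.9−10) = -2.5074
  Pd branch = 0.0053·Pd^0.26·e^(0.059·RH+f) = 0.01375 μm/a
  Sd branch = 0.01025·Sd^0.27·e^(0.036·RH+0.049·T) = 0.1308 μm/a
  r_corr = 0.01375 + 0.1308 = 0.1445 μm/a
  mass loss = 0.1445 μm/a × 8.96 g/cm³ = 1.295 g·m⁻²·a⁻¹
zinc: f(T) = +0.038·(T−10) [T≤10 °C] = -0.7562
  Pd branch = 0.0129·Pd^0.44·e^(0.046·RH+f) = 0.2326 μm/a
  Sd branch = 0.0175·Sd^0.57·e^(0.008·RH+0.085·T) = 0.2792 μm/a
  sum: 0.2326 + 0.2792 → r_corr = 0.5118 μm/a
  mass loss = 0.5118 μm/a × 7.14 g/cm³ = 3.655 g·m⁻²·a⁻¹
Ordering by g·m⁻²·a⁻¹: zinc (3.65) > copper (1.29)

copper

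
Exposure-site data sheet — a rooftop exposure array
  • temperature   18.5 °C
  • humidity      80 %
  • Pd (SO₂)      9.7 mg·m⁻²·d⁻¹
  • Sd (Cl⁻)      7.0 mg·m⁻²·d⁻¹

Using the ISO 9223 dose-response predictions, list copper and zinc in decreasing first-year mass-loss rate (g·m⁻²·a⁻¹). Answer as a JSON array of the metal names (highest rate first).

["copper", "zinc"]

copper: T>10 °C ⇒ hinge -0.080·(18.5−10) = -0.6800
  Pd branch = 0.0053·Pd^0.26·e^(0.059·RH+f) = 0.5437 μm/a
  Cl⁻ term: 0.01025·7.0^0.27·exp(0.036·80+0.049·18.5) = 0.7645
  r_corr = 0.5437 + 0.7645 = 1.308 μm/a
  mass loss = 1.308 μm/a × 8.96 g/cm³ = 11.72 g·m⁻²·a⁻¹
zinc: T>10 °C ⇒ hinge -0.071·(18.5−10) = -0.6035
  SO₂ term: 0.0129·9.7^0.44·exp(0.046·80-0.6035) = 0.7601
  Cl⁻ term: 0.0175·7.0^0.57·exp(0.008·80+0.085·18.5) = 0.4849
  r_corr = 0.7601 + 0.4849 = 1.245 μm/a
  mass loss = 1.245 μm/a × 7.14 g/cm³ = 8.889 g·m⁻²·a⁻¹
Ordering by g·m⁻²·a⁻¹: copper (11.7) > zinc (8.89)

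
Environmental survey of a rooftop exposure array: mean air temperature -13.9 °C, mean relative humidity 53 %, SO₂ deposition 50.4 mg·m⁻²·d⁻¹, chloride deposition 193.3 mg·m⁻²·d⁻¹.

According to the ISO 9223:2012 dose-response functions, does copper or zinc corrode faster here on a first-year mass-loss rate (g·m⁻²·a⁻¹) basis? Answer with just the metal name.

zinc

copper: T≤10 °C ⇒ hinge +0.126·(-13.9−10) = -3.0114
  SO₂ term: 0.0053·50.4^0.26·exp(0.059·53-3.0114) = 0.01649
  Cl⁻ term: 0.01025·193.3^0.27·exp(0.036·53+0.049·-13.9) = 0.1448
  sum: 0.01649 + 0.1448 → r_corr = 0.1613 μm/a
  mass loss = 0.1613 μm/a × 8.96 g/cm³ = 1.445 g·m⁻²·a⁻¹
zinc: temperature factor f = +0.038·(-23.9) = -0.9082
  Pd branch = 0.0129·Pd^0.44·e^(0.046·RH+f) = 0.3342 μm/a
  Cl⁻ term: 0.0175·193.3^0.57·exp(0.008·53+0.085·-13.9) = 0.1649
  sum: 0.3342 + 0.1649 → r_corr = 0.4991 μm/a
  mass loss = 0.4991 μm/a × 7.14 g/cm³ = 3.564 g·m⁻²·a⁻¹
Ordering by g·m⁻²·a⁻¹: zinc (3.56) > copper (1.45)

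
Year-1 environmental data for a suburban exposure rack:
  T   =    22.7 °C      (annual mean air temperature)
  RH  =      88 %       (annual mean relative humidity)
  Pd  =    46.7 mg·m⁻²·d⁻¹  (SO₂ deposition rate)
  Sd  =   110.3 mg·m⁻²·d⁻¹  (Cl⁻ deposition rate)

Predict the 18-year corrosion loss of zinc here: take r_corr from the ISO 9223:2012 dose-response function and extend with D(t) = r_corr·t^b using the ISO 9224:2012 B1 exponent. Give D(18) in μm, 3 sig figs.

zinc: T>10 °C ⇒ hinge -0.071·(22.7−10) = -0.9017
  sulphur-dioxide contribution → 1.627 μm/a
  chloride contribution → 3.556 μm/a
  total first-year rate 5.184 μm/a
ISO 9224: D(t) = r_corr · t^b with b = 0.813 (zinc, B1)
  D(18) = 5.184 × 18^0.813 = 5.184 × 10.48 = 54.35 μm

D(18) = 54.3 μm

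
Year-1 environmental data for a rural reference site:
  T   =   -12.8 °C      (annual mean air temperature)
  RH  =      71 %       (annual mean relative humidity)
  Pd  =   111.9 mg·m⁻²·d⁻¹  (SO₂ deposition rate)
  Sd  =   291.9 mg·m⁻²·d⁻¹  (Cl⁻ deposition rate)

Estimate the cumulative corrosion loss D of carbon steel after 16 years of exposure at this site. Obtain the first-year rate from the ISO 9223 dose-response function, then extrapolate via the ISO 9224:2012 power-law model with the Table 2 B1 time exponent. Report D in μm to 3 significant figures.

D(16) = 103 μm

carbon steel: temperature factor f = +0.150·(-22.8) = -3.4200
  Pd branch = 1.77·Pd^0.52·e^(0.02·RH+f) = 2.785 μm/a
  Cl⁻ term: 0.102·291.9^0.62·exp(0.033·71+0.04·-12.8) = 21.49
  r_corr = 2.785 + 21.49 = 24.27 μm/a
Power-law: D(16) = r_corr · 16^0.523
  D(16) = 24.27 × 16^0.523 = 24.27 × 4.263 = 103.5 μm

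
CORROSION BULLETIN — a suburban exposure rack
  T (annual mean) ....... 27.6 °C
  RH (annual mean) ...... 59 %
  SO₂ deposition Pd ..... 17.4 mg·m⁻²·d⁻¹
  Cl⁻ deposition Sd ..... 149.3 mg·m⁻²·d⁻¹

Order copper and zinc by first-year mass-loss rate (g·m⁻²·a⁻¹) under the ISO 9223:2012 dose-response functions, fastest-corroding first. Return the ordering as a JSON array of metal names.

copper: f(T) = -0.080·(T−10) [T>10 °C] = -1.4080
  Pd branch = 0.0053·Pd^0.26·e^(0.059·RH+f) = 0.08853 μm/a
  Sd branch = 0.01025·Sd^0.27·e^(0.036·RH+0.049·T) = 1.281 μm/a
  r_corr = 0.08853 + 1.281 = 1.369 μm/a
  mass loss = 1.369 μm/a × 8.96 g/cm³ = 12.27 g·m⁻²·a⁻¹
zinc: f(T) = -0.071·(T−10) [T>10 °C] = -1.2496
  Pd branch = 0.0129·Pd^0.44·e^(0.046·RH+f) = 0.1961 μm/a
  Cl⁻ term: 0.0175·149.3^0.57·exp(0.008·59+0.085·27.6) = 5.083
  r_corr = 0.1961 + 5.083 = 5.279 μm/a
  mass loss = 5.279 μm/a × 7.14 g/cm³ = 37.69 g·m⁻²·a⁻¹
Ordering by g·m⁻²·a⁻¹: zinc (37.7) > copper (12.3)

["zinc", "copper"]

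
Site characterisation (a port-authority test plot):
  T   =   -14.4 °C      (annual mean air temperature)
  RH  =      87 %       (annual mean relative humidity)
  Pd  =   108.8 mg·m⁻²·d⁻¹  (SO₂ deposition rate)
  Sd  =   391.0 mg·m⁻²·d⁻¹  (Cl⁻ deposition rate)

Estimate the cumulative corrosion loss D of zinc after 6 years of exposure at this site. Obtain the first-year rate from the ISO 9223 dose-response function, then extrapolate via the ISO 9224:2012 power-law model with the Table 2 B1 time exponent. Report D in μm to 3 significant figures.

zinc: temperature factor f = +0.038·(-24.4) = -0.9272
  sulphur-dioxide contribution → 2.198 μm/a
  chloride contribution → 0.3099 μm/a
  total first-year rate 2.508 μm/a
ISO 9224: D(t) = r_corr · t^b with b = 0.813 (zinc, B1)
  D(6) = 2.508 × 6^0.813 = 2.508 × 4.292 = 10.76 μm

D(6) = 10.8 μm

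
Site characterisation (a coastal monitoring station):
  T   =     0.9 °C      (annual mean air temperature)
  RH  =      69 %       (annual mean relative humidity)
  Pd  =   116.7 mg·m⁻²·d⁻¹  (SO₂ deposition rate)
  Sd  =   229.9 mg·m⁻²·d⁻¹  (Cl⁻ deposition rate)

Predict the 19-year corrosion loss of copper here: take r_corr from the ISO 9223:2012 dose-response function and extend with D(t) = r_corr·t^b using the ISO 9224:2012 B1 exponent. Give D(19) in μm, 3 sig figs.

D(19) = 6.40 μm

copper: T≤10 °C ⇒ hinge +0.126·(0.9−10) = -1.1466
  SO₂ term: 0.0053·116.7^0.26·exp(0.059·69-1.1466) = 0.3402
  Cl⁻ term: 0.01025·229.9^0.27·exp(0.036·69+0.049·0.9) = 0.5575
  r_corr = 0.3402 + 0.5575 = 0.8978 μm/a
ISO 9224: D(t) = r_corr · t^b with b = 0.667 (copper, B1)
  D(19) = 0.8978 × 19^0.667 = 0.8978 × 7.127 = 6.399 μm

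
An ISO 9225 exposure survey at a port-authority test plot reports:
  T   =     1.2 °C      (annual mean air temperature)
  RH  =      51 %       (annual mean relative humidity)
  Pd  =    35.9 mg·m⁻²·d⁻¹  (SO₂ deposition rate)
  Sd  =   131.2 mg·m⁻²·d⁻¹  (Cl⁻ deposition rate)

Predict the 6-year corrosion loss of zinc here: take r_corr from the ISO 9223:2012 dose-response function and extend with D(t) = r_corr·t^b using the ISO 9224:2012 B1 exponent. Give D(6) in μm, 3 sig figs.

zinc: temperature factor f = +0.038·(-8.8) = -0.3344
  sulphur-dioxide contribution → 0.4661 μm/a
  chloride contribution → 0.4696 μm/a
  total first-year rate 0.9357 μm/a
ISO 9224: D(t) = r_corr · t^b with b = 0.813 (zinc, B1)
  D(6) = 0.9357 × 6^0.813 = 0.9357 × 4.292 = 4.016 μm

D(6) = 4.02 μm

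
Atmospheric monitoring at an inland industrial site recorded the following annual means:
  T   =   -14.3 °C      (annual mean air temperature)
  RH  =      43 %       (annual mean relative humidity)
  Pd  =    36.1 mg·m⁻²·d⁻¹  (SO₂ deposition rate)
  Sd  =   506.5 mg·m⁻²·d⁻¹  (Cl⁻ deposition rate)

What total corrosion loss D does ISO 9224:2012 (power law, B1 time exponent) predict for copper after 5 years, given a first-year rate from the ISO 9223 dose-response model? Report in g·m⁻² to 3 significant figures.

copper: T≤10 °C ⇒ hinge +0.126·(-14.3−10) = -3.0618
  sulphur-dioxide contribution → 0.007967 μm/a
  chloride contribution → 0.1285 μm/a
  total first-year rate 0.1365 μm/a
ISO 9224: D(t) = r_corr · t^b with b = 0.667 (copper, B1)
  D(5) = 0.1365 × 5^0.667 = 0.1365 × 2.926 = 0.3993 μm
  Mass loss = 0.3993 μm × 8.96 g/cm³ = 3.578 g·m⁻²

D(5) = 3.58 g·m⁻²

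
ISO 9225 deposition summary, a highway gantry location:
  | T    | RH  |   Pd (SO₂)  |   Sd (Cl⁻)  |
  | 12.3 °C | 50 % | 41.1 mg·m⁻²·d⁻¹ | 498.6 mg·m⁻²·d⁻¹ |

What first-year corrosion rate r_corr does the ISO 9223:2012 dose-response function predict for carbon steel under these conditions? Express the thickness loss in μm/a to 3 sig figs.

r_corr = 70.2 μm/a

carbon steel: T>10 °C ⇒ hinge -0.054·(12.3−10) = -0.1242
  Pd branch = 1.77·Pd^0.52·e^(0.02·RH+f) = 29.34 μm/a
  Sd branch = 0.102·Sd^0.62·e^(0.033·RH+0.04·T) = 40.88 μm/a
  sum: 29.34 + 40.88 → r_corr = 70.22 μm/a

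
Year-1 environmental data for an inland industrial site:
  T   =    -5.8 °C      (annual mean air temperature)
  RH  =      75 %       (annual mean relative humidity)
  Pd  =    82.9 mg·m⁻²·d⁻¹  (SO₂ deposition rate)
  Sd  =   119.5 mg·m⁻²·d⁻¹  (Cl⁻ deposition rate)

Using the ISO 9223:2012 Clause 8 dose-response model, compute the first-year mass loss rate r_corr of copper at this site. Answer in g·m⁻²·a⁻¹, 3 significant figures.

copper: f(T) = +0.126·(T−10) [T≤10 °C] = -1.9908
  SO₂ term: 0.0053·82.9^0.26·exp(0.059·75-1.9908) = 0.1907
  Cl⁻ term: 0.01025·119.5^0.27·exp(0.036·75+0.049·-5.8) = 0.4176
  r_corr = 0.1907 + 0.4176 = 0.6083 μm/a
Convert to mass loss: 0.6083 μm/a × 8.96 g/cm³ = 5.45 g·m⁻²·a⁻¹

r_corr = 5.45 g·m⁻²·a⁻¹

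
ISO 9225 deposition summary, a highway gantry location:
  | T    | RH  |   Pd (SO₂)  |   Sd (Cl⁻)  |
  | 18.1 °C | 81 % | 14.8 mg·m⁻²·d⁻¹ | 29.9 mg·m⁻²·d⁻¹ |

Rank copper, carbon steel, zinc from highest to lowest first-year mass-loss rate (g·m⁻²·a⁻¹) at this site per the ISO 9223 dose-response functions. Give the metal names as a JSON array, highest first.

copper: temperature factor f = -0.080·(8.1) = -0.6480
  Pd branch = 0.0053·Pd^0.26·e^(0.059·RH+f) = 0.6647 μm/a
  Cl⁻ term: 0.01025·29.9^0.27·exp(0.036·81+0.049·18.1) = 1.15
  sum: 0.6647 + 1.15 → r_corr = 1.815 μm/a
  mass loss = 1.815 μm/a × 8.96 g/cm³ = 16.26 g·m⁻²·a⁻¹
carbon steel: f(T) = -0.054·(T−10) [T>10 °C] = -0.4374
  SO₂ term: 1.77·14.8^0.52·exp(0.02·81-0.4374) = 23.45
  Sd branch = 0.102·Sd^0.62·e^(0.033·RH+0.04·T) = 25.05 μm/a
  r_corr = 23.45 + 25.05 = 48.5 μm/a
  mass loss = 48.5 μm/a × 7.85 g/cm³ = 380.7 g·m⁻²·a⁻¹
zinc: temperature factor f = -0.071·(8.1) = -0.5751
  Pd branch = 0.0129·Pd^0.44·e^(0.046·RH+f) = 0.9861 μm/a
  Cl⁻ term: 0.0175·29.9^0.57·exp(0.008·81+0.085·18.1) = 1.081
  r_corr = 0.9861 + 1.081 = 2.067 μm/a
  mass loss = 2.067 μm/a × 7.14 g/cm³ = 14.76 g·m⁻²·a⁻¹
Ordering by g·m⁻²·a⁻¹: carbon steel (381) > copper (16.3) > zinc (14.8)

["carbon steel", "copper", "zinc"]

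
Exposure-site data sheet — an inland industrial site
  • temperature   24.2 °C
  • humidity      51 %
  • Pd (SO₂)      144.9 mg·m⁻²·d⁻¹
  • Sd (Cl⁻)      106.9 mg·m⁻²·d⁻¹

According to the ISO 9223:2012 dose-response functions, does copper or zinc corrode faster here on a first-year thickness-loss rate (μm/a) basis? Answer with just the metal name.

zinc

copper: T>10 °C ⇒ hinge -0.080·(24.2−10) = -1.1360
  sulphur-dioxide contribution → 0.1258 μm/a
  chloride contribution → 0.7428 μm/a
  total first-year rate 0.8686 μm/a
zinc: temperature factor f = -0.071·(14.2) = -1.0082
  sulphur-dioxide contribution → 0.439 μm/a
  chloride contribution → 2.952 μm/a
  total first-year rate 3.391 μm/a
Ordering by μm/a: zinc (3.39) > copper (0.869)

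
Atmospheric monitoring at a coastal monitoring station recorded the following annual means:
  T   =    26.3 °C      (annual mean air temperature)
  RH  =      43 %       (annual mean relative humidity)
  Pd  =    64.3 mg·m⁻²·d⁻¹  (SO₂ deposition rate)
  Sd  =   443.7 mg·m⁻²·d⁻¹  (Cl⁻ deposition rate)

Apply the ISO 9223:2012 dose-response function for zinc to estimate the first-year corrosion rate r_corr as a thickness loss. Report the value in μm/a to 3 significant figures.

zinc: T>10 °C ⇒ hinge -0.071·(26.3−10) = -1.1573
  sulphur-dioxide contribution → 0.1831 μm/a
  chloride contribution → 7.45 μm/a
  total first-year rate 7.633 μm/a

r_corr = 7.63 μm/a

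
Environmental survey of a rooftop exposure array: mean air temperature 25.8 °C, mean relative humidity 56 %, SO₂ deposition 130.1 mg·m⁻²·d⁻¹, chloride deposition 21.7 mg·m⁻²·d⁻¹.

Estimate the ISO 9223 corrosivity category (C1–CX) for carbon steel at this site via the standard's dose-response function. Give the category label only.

C3

carbon steel: f(T) = -0.054·(T−10) [T>10 °C] = -0.8532
  Pd branch = 1.77·Pd^0.52·e^(0.02·RH+f) = 29.06 μm/a
  Sd branch = 0.102·Sd^0.62·e^(0.033·RH+0.04·T) = 12.25 μm/a
  r_corr = 29.06 + 12.25 = 41.3 μm/a
41.3 μm/a falls in (25, 50] for carbon steel → category C3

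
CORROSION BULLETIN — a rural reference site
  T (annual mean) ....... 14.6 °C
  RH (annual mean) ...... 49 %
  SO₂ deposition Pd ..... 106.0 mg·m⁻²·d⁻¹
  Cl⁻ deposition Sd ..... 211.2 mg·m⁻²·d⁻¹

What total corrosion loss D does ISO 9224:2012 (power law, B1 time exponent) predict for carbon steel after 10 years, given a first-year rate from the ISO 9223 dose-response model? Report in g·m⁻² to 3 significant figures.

carbon steel: temperature factor f = -0.054·(4.6) = -0.2484
  Pd branch = 1.77·Pd^0.52·e^(0.02·RH+f) = 41.58 μm/a
  Cl⁻ term: 0.102·211.2^0.62·exp(0.033·49+0.04·14.6) = 25.46
  sum: 41.58 + 25.46 → r_corr = 67.03 μm/a
Long-term exponent b (ISO 9224 Table 2, B1) = 0.523
  D(10) = 67.03 × 10^0.523 = 67.03 × 3.334 = 223.5 μm
  Mass loss = 223.5 μm × 7.85 g/cm³ = 1755 g·m⁻²

D(10) = 1.75e+03 g·m⁻²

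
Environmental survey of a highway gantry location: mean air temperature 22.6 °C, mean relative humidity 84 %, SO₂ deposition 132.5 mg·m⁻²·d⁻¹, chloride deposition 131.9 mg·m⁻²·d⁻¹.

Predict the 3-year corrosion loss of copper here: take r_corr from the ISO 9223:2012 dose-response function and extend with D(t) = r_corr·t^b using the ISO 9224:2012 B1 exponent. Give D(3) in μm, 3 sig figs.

D(3) = 7.00 μm

copper: temperature factor f = -0.080·(12.6) = -1.0080
  Pd branch = 0.0053·Pd^0.26·e^(0.059·RH+f) = 0.9787 μm/a
  Sd branch = 0.01025·Sd^0.27·e^(0.036·RH+0.049·T) = 2.385 μm/a
  sum: 0.9787 + 2.385 → r_corr = 3.363 μm/a
Power-law: D(3) = r_corr · 3^0.667
  D(3) = 3.363 × 3^0.667 = 3.363 × 2.081 = 6.999 μm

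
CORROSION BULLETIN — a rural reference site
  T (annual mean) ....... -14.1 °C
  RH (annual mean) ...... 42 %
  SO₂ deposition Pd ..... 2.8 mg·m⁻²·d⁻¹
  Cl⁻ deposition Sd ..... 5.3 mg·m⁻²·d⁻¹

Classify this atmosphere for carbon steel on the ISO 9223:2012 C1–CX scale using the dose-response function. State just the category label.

C1

carbon steel: T≤10 °C ⇒ hinge +0.150·(-14.1−10) = -3.6150
  Pd branch = 1.77·Pd^0.52·e^(0.02·RH+f) = 0.1885 μm/a
  Sd branch = 0.102·Sd^0.62·e^(0.033·RH+0.04·T) = 0.6526 μm/a
  sum: 0.1885 + 0.6526 → r_corr = 0.8411 μm/a
0.841 μm/a falls in (0, 1.3] for carbon steel → category C1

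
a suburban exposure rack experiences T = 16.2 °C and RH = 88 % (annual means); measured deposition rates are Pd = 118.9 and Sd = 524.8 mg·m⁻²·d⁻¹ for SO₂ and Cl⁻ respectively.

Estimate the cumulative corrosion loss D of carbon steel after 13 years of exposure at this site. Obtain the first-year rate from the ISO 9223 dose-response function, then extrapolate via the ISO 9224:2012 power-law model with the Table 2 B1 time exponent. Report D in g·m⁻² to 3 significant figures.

carbon steel: f(T) = -0.054·(T−10) [T>10 °C] = -0.3348
  sulphur-dioxide contribution → 88.31 μm/a
  chloride contribution → 172.8 μm/a
  total first-year rate 261.1 μm/a
Long-term exponent b (ISO 9224 Table 2, B1) = 0.523
  D(13) = 261.1 × 13^0.523 = 261.1 × 3.825 = 998.8 μm
  Mass loss = 998.8 μm × 7.85 g/cm³ = 7840 g·m⁻²

D(13) = 7.84e+03 g·m⁻²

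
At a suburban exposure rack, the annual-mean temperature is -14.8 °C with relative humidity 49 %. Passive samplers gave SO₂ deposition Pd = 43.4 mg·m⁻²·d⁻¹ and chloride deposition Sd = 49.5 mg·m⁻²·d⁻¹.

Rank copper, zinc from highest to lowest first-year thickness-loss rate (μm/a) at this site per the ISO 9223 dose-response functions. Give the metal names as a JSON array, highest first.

["zinc", "copper"]

copper: T≤10 °C ⇒ hinge +0.126·(-14.8−10) = -3.1248
  Pd branch = 0.0053·Pd^0.26·e^(0.059·RH+f) = 0.01118 μm/a
  Sd branch = 0.01025·Sd^0.27·e^(0.036·RH+0.049·T) = 0.08306 μm/a
  r_corr = 0.01118 + 0.08306 = 0.09425 μm/a
zinc: T≤10 °C ⇒ hinge +0.038·(-14.8−10) = -0.9424
  Pd branch = 0.0129·Pd^0.44·e^(0.046·RH+f) = 0.2516 μm/a
  Cl⁻ term: 0.0175·49.5^0.57·exp(0.008·49+0.085·-14.8) = 0.06806
  sum: 0.2516 + 0.06806 → r_corr = 0.3197 μm/a
Ordering by μm/a: zinc (0.32) > copper (0.0942)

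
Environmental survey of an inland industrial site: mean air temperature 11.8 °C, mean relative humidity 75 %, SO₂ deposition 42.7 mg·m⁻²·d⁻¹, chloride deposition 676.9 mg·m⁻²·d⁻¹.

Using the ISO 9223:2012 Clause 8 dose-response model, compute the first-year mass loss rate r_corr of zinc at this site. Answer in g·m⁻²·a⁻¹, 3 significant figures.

zinc: T>10 °C ⇒ hinge -0.071·(11.8−10) = -0.1278
  sulphur-dioxide contribution → 1.865 μm/a
  chloride contribution → 3.57 μm/a
  ⇒ r_corr(zinc) = 5.435 μm/a
Convert to mass loss: 5.435 μm/a × 7.14 g/cm³ = 38.81 g·m⁻²·a⁻¹

r_corr = 38.8 g·m⁻²·a⁻¹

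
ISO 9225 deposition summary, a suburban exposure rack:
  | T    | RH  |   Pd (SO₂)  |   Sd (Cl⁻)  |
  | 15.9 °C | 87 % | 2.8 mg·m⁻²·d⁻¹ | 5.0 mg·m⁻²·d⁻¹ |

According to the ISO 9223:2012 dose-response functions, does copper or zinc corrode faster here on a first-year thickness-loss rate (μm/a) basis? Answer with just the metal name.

copper: f(T) = -0.080·(T−10) [T>10 °C] = -0.4720
  sulphur-dioxide contribution → 0.7325 μm/a
  chloride contribution → 0.7907 μm/a
  ⇒ r_corr(copper) = 1.523 μm/a
zinc: f(T) = -0.071·(T−10) [T>10 °C] = -0.4189
  sulphur-dioxide contribution → 0.7302 μm/a
  chloride contribution → 0.3394 μm/a
  ⇒ r_corr(zinc) = 1.07 μm/a
Ordering by μm/a: copper (1.52) > zinc (1.07)

copper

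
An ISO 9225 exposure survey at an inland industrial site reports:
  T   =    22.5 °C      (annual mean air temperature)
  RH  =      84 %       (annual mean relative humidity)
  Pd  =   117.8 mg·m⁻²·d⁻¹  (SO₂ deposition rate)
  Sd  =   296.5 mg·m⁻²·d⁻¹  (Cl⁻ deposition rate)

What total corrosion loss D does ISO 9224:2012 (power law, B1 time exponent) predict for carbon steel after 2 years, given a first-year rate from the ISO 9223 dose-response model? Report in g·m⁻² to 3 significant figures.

D(2) = 2.19e+03 g·m⁻²

carbon steel: temperature factor f = -0.054·(12.5) = -0.6750
  SO₂ term: 1.77·117.8^0.52·exp(0.02·84-0.6750) = 57.73
  Cl⁻ term: 0.102·296.5^0.62·exp(0.033·84+0.04·22.5) = 136.8
  sum: 57.73 + 136.8 → r_corr = 194.5 μm/a
ISO 9224: D(t) = r_corr · t^b with b = 0.523 (carbon steel, B1)
  D(2) = 194.5 × 2^0.523 = 194.5 × 1.437 = 279.5 μm
  Mass loss = 279.5 μm × 7.85 g/cm³ = 2194 g·m⁻²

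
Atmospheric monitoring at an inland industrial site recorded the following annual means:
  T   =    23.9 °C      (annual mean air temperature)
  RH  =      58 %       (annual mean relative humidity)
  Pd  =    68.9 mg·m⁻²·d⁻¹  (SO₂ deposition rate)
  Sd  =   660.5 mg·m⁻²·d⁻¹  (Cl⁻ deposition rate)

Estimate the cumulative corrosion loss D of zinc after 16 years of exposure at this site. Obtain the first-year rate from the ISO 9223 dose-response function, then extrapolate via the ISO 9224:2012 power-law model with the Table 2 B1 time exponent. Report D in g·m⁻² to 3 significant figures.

D(16) = 615 g·m⁻²

zinc: T>10 °C ⇒ hinge -0.071·(23.9−10) = -0.9869
  sulphur-dioxide contribution → 0.4462 μm/a
  chloride contribution → 8.593 μm/a
  ⇒ r_corr(zinc) = 9.039 μm/a
Long-term exponent b (ISO 9224 Table 2, B1) = 0.813
  D(16) = 9.039 × 16^0.813 = 9.039 × 9.527 = 86.12 μm
  Mass loss = 86.12 μm × 7.14 g/cm³ = 614.9 g·m⁻²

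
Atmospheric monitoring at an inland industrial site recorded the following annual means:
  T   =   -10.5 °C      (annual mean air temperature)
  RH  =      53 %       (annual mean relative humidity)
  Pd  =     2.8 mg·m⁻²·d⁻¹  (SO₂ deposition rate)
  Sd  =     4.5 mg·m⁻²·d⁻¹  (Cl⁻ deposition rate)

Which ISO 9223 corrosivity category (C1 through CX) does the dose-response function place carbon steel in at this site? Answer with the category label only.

C2

carbon steel: T≤10 °C ⇒ hinge +0.150·(-10.5−10) = -3.0750
  Pd branch = 1.77·Pd^0.52·e^(0.02·RH+f) = 0.4031 μm/a
  Cl⁻ term: 0.102·4.5^0.62·exp(0.033·53+0.04·-10.5) = 0.979
  sum: 0.4031 + 0.979 → r_corr = 1.382 μm/a
ISO 9223 Table 2 (carbon steel): 1.3 < 1.38 ≤ 25 μm/a ⇒ C2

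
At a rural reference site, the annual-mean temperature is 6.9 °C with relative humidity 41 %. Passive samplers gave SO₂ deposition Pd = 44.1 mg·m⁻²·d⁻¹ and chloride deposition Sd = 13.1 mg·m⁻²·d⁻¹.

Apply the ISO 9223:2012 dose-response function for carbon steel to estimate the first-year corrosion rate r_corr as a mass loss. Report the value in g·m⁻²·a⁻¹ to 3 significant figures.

r_corr = 162 g·m⁻²·a⁻¹

carbon steel: temperature factor f = +0.150·(-3.1) = -0.4650
  sulphur-dioxide contribution → 18.08 μm/a
  chloride contribution → 2.563 μm/a
  ⇒ r_corr(carbon steel) = 20.65 μm/a
Convert to mass loss: 20.65 μm/a × 7.85 g/cm³ = 162.1 g·m⁻²·a⁻¹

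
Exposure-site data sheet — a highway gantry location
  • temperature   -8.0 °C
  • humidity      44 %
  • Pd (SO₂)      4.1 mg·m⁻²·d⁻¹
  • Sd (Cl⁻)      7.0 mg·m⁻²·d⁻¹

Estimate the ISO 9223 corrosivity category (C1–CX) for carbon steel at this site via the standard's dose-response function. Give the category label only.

C2

carbon steel: T≤10 °C ⇒ hinge +0.150·(-8.0−10) = -2.7000
  sulphur-dioxide contribution → 0.5973 μm/a
  chloride contribution → 1.057 μm/a
  ⇒ r_corr(carbon steel) = 1.655 μm/a
1.65 μm/a falls in (1.3, 25] for carbon steel → category C2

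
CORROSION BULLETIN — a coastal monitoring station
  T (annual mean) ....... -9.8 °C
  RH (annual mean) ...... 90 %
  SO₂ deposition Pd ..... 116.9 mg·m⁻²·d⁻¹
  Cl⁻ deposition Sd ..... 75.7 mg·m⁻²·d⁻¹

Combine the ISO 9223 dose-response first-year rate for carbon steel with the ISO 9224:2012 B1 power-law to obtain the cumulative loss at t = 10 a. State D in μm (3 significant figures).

carbon steel: f(T) = +0.150·(T−10) [T≤10 °C] = -2.9700
  SO₂ term: 1.77·116.9^0.52·exp(0.02·90-2.9700) = 6.533
  Sd branch = 0.102·Sd^0.62·e^(0.033·RH+0.04·T) = 19.64 μm/a
  r_corr = 6.533 + 19.64 = 26.18 μm/a
Power-law: D(10) = r_corr · 10^0.523
  D(10) = 26.18 × 10^0.523 = 26.18 × 3.334 = 87.28 μm

D(10) = 87.3 μm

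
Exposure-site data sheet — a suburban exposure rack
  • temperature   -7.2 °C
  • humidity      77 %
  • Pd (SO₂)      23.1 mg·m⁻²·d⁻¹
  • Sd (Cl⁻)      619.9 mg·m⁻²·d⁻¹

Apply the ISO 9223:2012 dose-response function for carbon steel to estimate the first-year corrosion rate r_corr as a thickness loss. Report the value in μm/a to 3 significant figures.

r_corr = 55.5 μm/a

carbon steel: f(T) = +0.150·(T−10) [T≤10 °C] = -2.5800
  sulphur-dioxide contribution → 3.202 μm/a
  chloride contribution → 52.28 μm/a
  ⇒ r_corr(carbon steel) = 55.48 μm/a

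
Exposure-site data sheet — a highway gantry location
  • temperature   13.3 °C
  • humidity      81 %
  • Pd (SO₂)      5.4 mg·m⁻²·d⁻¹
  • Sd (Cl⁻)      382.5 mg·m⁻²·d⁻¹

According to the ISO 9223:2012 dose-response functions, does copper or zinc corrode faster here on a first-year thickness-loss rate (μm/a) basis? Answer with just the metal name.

zinc

copper: T>10 °C ⇒ hinge -0.080·(13.3−10) = -0.2640
  sulphur-dioxide contribution → 0.7508 μm/a
  chloride contribution → 1.809 μm/a
  ⇒ r_corr(copper) = 2.56 μm/a
zinc: f(T) = -0.071·(T−10) [T>10 °C] = -0.2343
  sulphur-dioxide contribution → 0.8898 μm/a
  chloride contribution → 3.073 μm/a
  ⇒ r_corr(zinc) = 3.963 μm/a
Ordering by μm/a: zinc (3.96) > copper (2.56)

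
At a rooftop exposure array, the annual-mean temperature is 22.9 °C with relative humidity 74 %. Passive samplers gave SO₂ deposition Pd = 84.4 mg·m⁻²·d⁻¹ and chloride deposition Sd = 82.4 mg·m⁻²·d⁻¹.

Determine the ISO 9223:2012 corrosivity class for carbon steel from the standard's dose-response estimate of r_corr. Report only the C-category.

C5

carbon steel: T>10 °C ⇒ hinge -0.054·(22.9−10) = -0.6966
  sulphur-dioxide contribution → 38.9 μm/a
  chloride contribution → 45.17 μm/a
  ⇒ r_corr(carbon steel) = 84.06 μm/a
84.1 μm/a falls in (80, 200] for carbon steel → category C5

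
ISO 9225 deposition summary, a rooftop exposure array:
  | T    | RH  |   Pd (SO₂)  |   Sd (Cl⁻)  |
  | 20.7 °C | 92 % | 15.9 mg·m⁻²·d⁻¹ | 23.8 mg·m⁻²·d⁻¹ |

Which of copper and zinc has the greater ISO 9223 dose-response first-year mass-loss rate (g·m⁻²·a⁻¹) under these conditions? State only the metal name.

copper: T>10 °C ⇒ hinge -0.080·(20.7−10) = -0.8560
  SO₂ term: 0.0053·15.9^0.26·exp(0.059·92-0.8560) = 1.053
  Cl⁻ term: 0.01025·23.8^0.27·exp(0.036·92+0.049·20.7) = 1.825
  r_corr = 1.053 + 1.825 = 2.878 μm/a
  mass loss = 2.878 μm/a × 8.96 g/cm³ = 25.78 g·m⁻²·a⁻¹
zinc: temperature factor f = -0.071·(10.7) = -0.7597
  Pd branch = 0.0129·Pd^0.44·e^(0.046·RH+f) = 1.403 μm/a
  Cl⁻ term: 0.0175·23.8^0.57·exp(0.008·92+0.085·20.7) = 1.293
  r_corr = 1.403 + 1.293 = 2.696 μm/a
  mass loss = 2.696 μm/a × 7.14 g/cm³ = 19.25 g·m⁻²·a⁻¹
Ordering by g·m⁻²·a⁻¹: copper (25.8) > zinc (19.3)

copper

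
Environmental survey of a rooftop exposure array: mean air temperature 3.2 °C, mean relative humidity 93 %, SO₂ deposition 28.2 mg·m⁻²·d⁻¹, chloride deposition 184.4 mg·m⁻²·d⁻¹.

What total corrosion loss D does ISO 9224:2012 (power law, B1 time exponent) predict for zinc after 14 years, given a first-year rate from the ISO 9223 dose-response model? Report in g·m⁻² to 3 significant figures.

zinc: temperature factor f = +0.038·(-6.8) = -0.2584
  SO₂ term: 0.0129·28.2^0.44·exp(0.046·93-0.2584) = 3.122
  Cl⁻ term: 0.0175·184.4^0.57·exp(0.008·93+0.085·3.2) = 0.9457
  r_corr = 3.122 + 0.9457 = 4.067 μm/a
Power-law: D(14) = r_corr · 14^0.813
  D(14) = 4.067 × 14^0.813 = 4.067 × 8.547 = 34.76 μm
  Mass loss = 34.76 μm × 7.14 g/cm³ = 248.2 g·m⁻²

D(14) = 248 g·m⁻²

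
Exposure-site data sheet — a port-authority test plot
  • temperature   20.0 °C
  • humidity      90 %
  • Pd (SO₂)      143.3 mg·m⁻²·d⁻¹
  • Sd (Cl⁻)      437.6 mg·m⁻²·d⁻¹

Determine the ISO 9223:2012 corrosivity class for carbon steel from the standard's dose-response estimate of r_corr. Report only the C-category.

carbon steel: temperature factor f = -0.054·(10.0) = -0.5400
  sulphur-dioxide contribution → 82.5 μm/a
  chloride contribution → 192 μm/a
  total first-year rate 274.5 μm/a
ISO 9223 Table 2 (carbon steel): 200 < 275 ≤ 700 μm/a ⇒ CX

CX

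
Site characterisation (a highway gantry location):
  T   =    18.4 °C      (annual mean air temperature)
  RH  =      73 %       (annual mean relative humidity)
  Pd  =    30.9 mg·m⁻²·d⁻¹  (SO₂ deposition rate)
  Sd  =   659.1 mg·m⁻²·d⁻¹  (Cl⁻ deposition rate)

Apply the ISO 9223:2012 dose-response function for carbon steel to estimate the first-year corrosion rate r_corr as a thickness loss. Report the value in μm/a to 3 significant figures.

r_corr = 161 μm/a

carbon steel: T>10 °C ⇒ hinge -0.054·(18.4−10) = -0.4536
  sulphur-dioxide contribution → 28.83 μm/a
  chloride contribution → 132.5 μm/a
  total first-year rate 161.3 μm/a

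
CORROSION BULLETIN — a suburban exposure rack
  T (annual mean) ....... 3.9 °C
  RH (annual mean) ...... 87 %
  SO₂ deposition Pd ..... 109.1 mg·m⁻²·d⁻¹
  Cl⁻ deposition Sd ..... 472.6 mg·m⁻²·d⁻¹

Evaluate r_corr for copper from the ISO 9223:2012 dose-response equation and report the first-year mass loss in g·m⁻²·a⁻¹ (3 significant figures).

r_corr = 26.1 g·m⁻²·a⁻¹

copper: temperature factor f = +0.126·(-6.1) = -0.7686
  Pd branch = 0.0053·Pd^0.26·e^(0.059·RH+f) = 1.411 μm/a
  Sd branch = 0.01025·Sd^0.27·e^(0.036·RH+0.049·T) = 1.5 μm/a
  r_corr = 1.411 + 1.5 = 2.911 μm/a
Convert to mass loss: 2.911 μm/a × 8.96 g/cm³ = 26.08 g·m⁻²·a⁻¹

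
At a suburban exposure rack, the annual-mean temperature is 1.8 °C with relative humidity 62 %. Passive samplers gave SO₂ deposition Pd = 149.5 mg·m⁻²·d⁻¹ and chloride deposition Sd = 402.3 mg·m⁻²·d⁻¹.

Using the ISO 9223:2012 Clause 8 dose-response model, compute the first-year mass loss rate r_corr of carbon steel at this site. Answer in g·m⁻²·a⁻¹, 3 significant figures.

carbon steel: f(T) = +0.150·(T−10) [T≤10 °C] = -1.2300
  SO₂ term: 1.77·149.5^0.52·exp(0.02·62-1.2300) = 24.16
  Sd branch = 0.102·Sd^0.62·e^(0.033·RH+0.04·T) = 34.93 μm/a
  sum: 24.16 + 34.93 → r_corr = 59.1 μm/a
Convert to mass loss: 59.1 μm/a × 7.85 g/cm³ = 463.9 g·m⁻²·a⁻¹

r_corr = 464 g·m⁻²·a⁻¹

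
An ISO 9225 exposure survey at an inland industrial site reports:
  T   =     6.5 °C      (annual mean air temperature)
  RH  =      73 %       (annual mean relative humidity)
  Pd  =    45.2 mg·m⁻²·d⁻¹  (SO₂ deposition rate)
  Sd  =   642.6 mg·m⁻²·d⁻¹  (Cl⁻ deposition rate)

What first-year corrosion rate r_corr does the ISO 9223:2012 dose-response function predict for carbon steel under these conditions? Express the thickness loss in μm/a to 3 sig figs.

r_corr = 114 μm/a

carbon steel: T≤10 °C ⇒ hinge +0.150·(6.5−10) = -0.5250
  sulphur-dioxide contribution → 32.71 μm/a
  chloride contribution → 81.03 μm/a
  ⇒ r_corr(carbon steel) = 113.7 μm/a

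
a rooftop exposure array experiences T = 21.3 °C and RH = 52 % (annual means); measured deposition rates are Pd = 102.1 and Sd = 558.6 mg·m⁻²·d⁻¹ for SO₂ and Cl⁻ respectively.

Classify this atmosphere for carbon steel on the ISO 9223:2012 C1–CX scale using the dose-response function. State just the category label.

carbon steel: temperature factor f = -0.054·(11.3) = -0.6102
  SO₂ term: 1.77·102.1^0.52·exp(0.02·52-0.6102) = 30.15
  Cl⁻ term: 0.102·558.6^0.62·exp(0.033·52+0.04·21.3) = 67.15
  sum: 30.15 + 67.15 → r_corr = 97.31 μm/a
ISO 9223 Table 2 (carbon steel): 80 < 97.3 ≤ 200 μm/a ⇒ C5

C5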